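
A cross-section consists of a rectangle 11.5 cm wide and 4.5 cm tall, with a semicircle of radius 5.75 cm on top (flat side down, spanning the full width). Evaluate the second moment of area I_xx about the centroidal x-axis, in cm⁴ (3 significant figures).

Decompose the section into non-overlapping parts with the origin at the bottom-left of its bounding rectangle.
Rectangular body: 11.5 × 4.5, A = 51.75 cm², y = 2.25 cm, Ī = 87.328 cm⁴.
Semicircular cap: semicircle r = 5.75, A = 51.934 cm², y = 6.9404 cm, Ī = 119.98 cm⁴.
Centroid: ȳ = ΣA·y / ΣA = 4.5994 cm.
Transfer each piece to the centroidal x-axis using Ī + A·d² with d = y − 4.5994:
  rectangular body: d = -2.3494 cm → contributes +372.96 cm⁴
  semicircular cap: d = 2.341 cm → contributes +404.6 cm⁴
Total I = 777.56 cm⁴.

I_xx ≈ 778 cm⁴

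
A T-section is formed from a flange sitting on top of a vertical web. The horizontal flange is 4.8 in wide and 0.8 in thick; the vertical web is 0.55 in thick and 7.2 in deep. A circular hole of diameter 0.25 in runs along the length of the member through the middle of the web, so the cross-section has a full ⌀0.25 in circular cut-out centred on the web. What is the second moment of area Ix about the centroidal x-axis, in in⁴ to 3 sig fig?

Ix ≈ 48.3 in⁴

Treat the section as a set of non-overlapping primitives; coordinates are from the bounding-box lower-left.
Flange: 4.8 × 0.8, A = 3.84 in², y = 7.6 in, Ī = 0.2048 in⁴.
Web: 0.55 × 7.2, A = 3.96 in², y = 3.6 in, Ī = 17.107 in⁴.
Hole (subtracted): ⌀0.25, A = 0.049087 in², y = 3.6 in, Ī = 0.00019175 in⁴.
Centroid: ȳ = ΣA·y / ΣA = 5.5817 in.
Transfer each piece to the centroidal x-axis using Ī + A·d² with d = y − 5.5817:
  flange: d = 2.0183 in → contributes +15.847 in⁴
  web: d = -1.9817 in → contributes +32.659 in⁴
  hole: d = -1.9817 in → contributes −0.19296 in⁴
Total I = 48.313 in⁴.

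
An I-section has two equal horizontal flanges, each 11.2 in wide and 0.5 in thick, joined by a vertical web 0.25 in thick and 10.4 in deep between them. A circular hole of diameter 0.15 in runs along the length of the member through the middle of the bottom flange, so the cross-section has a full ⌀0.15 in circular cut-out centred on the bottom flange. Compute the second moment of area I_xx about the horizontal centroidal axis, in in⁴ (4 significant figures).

I_xx ≈ 355.8 in⁴

Split into non-overlapping primitives; take the origin at the lower-left of the bounding box.
Bottom flange: 11.2 × 0.5, A = 5.6 in², y = 0.25 in, Ī = 0.116667 in⁴.
Web: 0.25 × 10.4, A = 2.6 in², y = 5.7 in, Ī = 23.4347 in⁴.
Top flange: 11.2 × 0.5, A = 5.6 in², y = 11.15 in, Ī = 0.116667 in⁴.
Hole (subtracted): ⌀0.15, A = 0.0176715 in², y = 0.25 in, Ī = 0.0000248505 in⁴.
Centroid: ȳ = ΣA·y / ΣA = 5.70699 in.
Transfer each piece to the horizontal centroidal axis using Ī + A·d² with d = y − 5.70699:
  bottom flange: d = -5.45699 in → contributes +166.877 in⁴
  web: d = -0.00698789 in → contributes +23.4348 in⁴
  top flange: d = 5.44301 in → contributes +166.024 in⁴
  hole: d = -5.45699 in → contributes −0.526258 in⁴
Total I = 355.81 in⁴.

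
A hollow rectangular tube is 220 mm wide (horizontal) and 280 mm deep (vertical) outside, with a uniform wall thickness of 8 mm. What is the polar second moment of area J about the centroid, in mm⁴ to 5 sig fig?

J ≈ 1.5134 × 10⁸ mm⁴

Decompose the section into non-overlapping parts with the origin at the bottom-left of its bounding rectangle.
Outer rectangle: 220 × 280, A = 61 600 mm², y = 140 mm, Ī = 402 453 333 mm⁴.
Inner void (subtracted): 204 × 264, A = 53 856 mm², y = 140 mm, Ī = 312 795 648 mm⁴.
By symmetry the centroid is at mid-height, ȳ = 140 mm.
All pieces are centred on the centroidal x-axis, so I = ΣĪ (holes subtracted) = 89 657 685 mm⁴.
Repeating about the centroidal y-axis gives I_y = 61 680 725 mm⁴.
Polar second moment: J = I_x + I_y = 151 338 411 mm⁴.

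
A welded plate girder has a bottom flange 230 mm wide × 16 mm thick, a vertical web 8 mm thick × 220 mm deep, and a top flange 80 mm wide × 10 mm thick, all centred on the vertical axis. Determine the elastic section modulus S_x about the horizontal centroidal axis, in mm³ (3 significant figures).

Split into non-overlapping primitives; take the origin at the lower-left of the bounding box.
Bottom plate: 230 × 16, A = 3 680 mm², y = 8 mm, Ī = 78 507 mm⁴.
Web plate: 8 × 220, A = 1 760 mm², y = 126 mm, Ī = 7 098 667 mm⁴.
Top plate: 80 × 10, A = 800 mm², y = 241 mm, Ī = 6666.7 mm⁴.
Centroid: ȳ = ΣA·y / ΣA = 71.154 mm.
Transfer each piece to the horizontal centroidal axis using Ī + A·d² with d = y − 71.154:
  bottom plate: d = -63.154 mm → contributes +14 755 849 mm⁴
  web plate: d = 54.846 mm → contributes +12 392 924 mm⁴
  top plate: d = 169.85 mm → contributes +23 084 839 mm⁴
Total I = 50 233 612 mm⁴.
Extreme fibre distance c = 174.85 mm; S = I/c = 287 302 mm³.

S_x ≈ 2.87 × 10⁵ mm³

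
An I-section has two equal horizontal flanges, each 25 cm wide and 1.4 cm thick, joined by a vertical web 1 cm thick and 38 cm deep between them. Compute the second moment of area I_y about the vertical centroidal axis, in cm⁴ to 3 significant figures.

I_y ≈ 3650 cm⁴

Split into non-overlapping primitives; take the origin at the lower-left of the bounding box.
Bottom flange: 25 × 1.4, A = 35 cm², x = 12.5 cm, Ī = 1822.9 cm⁴.
Web: 1 × 38, A = 38 cm², x = 12.5 cm, Ī = 3.1667 cm⁴.
Top flange: 25 × 1.4, A = 35 cm², x = 12.5 cm, Ī = 1822.9 cm⁴.
By symmetry the centroid is at mid-width, x̄ = 12.5 cm.
All pieces are centred on the vertical centroidal axis, so I = ΣĪ = 3 649 cm⁴.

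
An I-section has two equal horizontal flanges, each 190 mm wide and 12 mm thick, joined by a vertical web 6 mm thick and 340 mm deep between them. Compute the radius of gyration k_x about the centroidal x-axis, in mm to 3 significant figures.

Break the section into simple shapes (no overlaps), measuring from the bottom-left corner of the bounding box.
Bottom flange: 190 × 12, A = 2 280 mm², y = 6 mm, Ī = 27 360 mm⁴.
Web: 6 × 340, A = 2 040 mm², y = 182 mm, Ī = 19 652 000 mm⁴.
Top flange: 190 × 12, A = 2 280 mm², y = 358 mm, Ī = 27 360 mm⁴.
By symmetry the centroid is at mid-height, ȳ = 182 mm.
Transfer each piece to the centroidal x-axis using Ī + A·d² with d = y − 182:
  bottom flange: d = -176 mm → contributes +70 652 640 mm⁴
  web: d = 0 mm → contributes +19 652 000 mm⁴
  top flange: d = 176 mm → contributes +70 652 640 mm⁴
Total I = 160 957 280 mm⁴.
Radius of gyration: k = √(I/A) = √(160 957 280 / 6 600) = 156.16 mm.

k_x ≈ 156 mm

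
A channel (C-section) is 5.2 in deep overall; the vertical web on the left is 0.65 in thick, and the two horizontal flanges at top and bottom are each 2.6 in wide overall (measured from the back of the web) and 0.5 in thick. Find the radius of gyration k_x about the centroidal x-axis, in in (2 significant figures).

k_x ≈ 1.9 in

Decompose the section into non-overlapping parts with the origin at the bottom-left of its bounding rectangle.
Web: 0.65 × 5.2, A = 3.38 in², y = 2.6 in, Ī = 7.616 in⁴.
Top flange (beyond web): 1.95 × 0.5, A = 0.975 in², y = 4.95 in, Ī = 0.02031 in⁴.
Bottom flange (beyond web): 1.95 × 0.5, A = 0.975 in², y = 0.25 in, Ī = 0.02031 in⁴.
By symmetry the centroid is at mid-height, ȳ = 2.6 in.
Transfer each piece to the centroidal x-axis using Ī + A·d² with d = y − 2.6:
  web: d = 0 in → contributes +7.616 in⁴
  top flange (beyond web): d = 2.35 in → contributes +5.405 in⁴
  bottom flange (beyond web): d = -2.35 in → contributes +5.405 in⁴
Total I = 18.43 in⁴.
Radius of gyration: k = √(I/A) = √(18.43 / 5.33) = 1.859 in.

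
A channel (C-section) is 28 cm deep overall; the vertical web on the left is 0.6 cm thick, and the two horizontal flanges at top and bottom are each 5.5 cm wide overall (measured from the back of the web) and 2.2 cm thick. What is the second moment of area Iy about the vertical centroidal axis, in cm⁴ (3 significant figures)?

Iy ≈ 115 cm⁴

Decompose the section into non-overlapping parts with the origin at the bottom-left of its bounding rectangle.
Web: 0.6 × 28, A = 16.8 cm², x = 0.3 cm, Ī = 0.504 cm⁴.
Top flange (beyond web): 4.9 × 2.2, A = 10.78 cm², x = 3.05 cm, Ī = 21.569 cm⁴.
Bottom flange (beyond web): 4.9 × 2.2, A = 10.78 cm², x = 3.05 cm, Ī = 21.569 cm⁴.
Centroid: x̄ = ΣA·x / ΣA = 1.8456 cm.
Transfer each piece to the vertical centroidal axis using Ī + A·d² with d = x − 1.8456:
  web: d = -1.5456 cm → contributes +40.638 cm⁴
  top flange (beyond web): d = 1.2044 cm → contributes +37.206 cm⁴
  bottom flange (beyond web): d = 1.2044 cm → contributes +37.206 cm⁴
Total I = 115.05 cm⁴.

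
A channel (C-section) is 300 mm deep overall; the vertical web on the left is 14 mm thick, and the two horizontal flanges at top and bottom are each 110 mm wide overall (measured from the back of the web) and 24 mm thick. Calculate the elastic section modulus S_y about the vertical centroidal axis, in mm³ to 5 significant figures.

S_y ≈ 1.3815 × 10⁵ mm³

Decompose the section into non-overlapping parts with the origin at the bottom-left of its bounding rectangle.
Web: 14 × 300, A = 4 200 mm², x = 7 mm, Ī = 68 600 mm⁴.
Top flange (beyond web): 96 × 24, A = 2 304 mm², x = 62 mm, Ī = 1 769 472 mm⁴.
Bottom flange (beyond web): 96 × 24, A = 2 304 mm², x = 62 mm, Ī = 1 769 472 mm⁴.
Centroid: x̄ = ΣA·x / ΣA = 35.77384 mm.
Transfer each piece to the vertical centroidal axis using Ī + A·d² with d = x − 35.77384:
  web: d = -28.77384 mm → contributes +3 545 923 mm⁴
  top flange (beyond web): d = 26.22616 mm → contributes +3 354 189 mm⁴
  bottom flange (beyond web): d = 26.22616 mm → contributes +3 354 189 mm⁴
Total I = 10 254 301 mm⁴.
Extreme fibre distance c = 74.22616 mm; S = I/c = 138149.4 mm³.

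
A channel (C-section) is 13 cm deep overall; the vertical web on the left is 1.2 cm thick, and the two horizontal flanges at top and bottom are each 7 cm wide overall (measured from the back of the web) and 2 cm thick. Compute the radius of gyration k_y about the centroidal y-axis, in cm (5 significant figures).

Decompose the section into non-overlapping parts with the origin at the bottom-left of its bounding rectangle.
Web: 1.2 × 13, A = 15.6 cm², x = 0.6 cm, Ī = 1.872 cm⁴.
Top flange (beyond web): 5.8 × 2, A = 11.6 cm², x = 4.1 cm, Ī = 32.51867 cm⁴.
Bottom flange (beyond web): 5.8 × 2, A = 11.6 cm², x = 4.1 cm, Ī = 32.51867 cm⁴.
Centroid: x̄ = ΣA·x / ΣA = 2.692784 cm.
Transfer each piece to the centroidal y-axis using Ī + A·d² with d = x − 2.692784:
  web: d = -2.092784 cm → contributes +70.19599 cm⁴
  top flange (beyond web): d = 1.407216 cm → contributes +55.48966 cm⁴
  bottom flange (beyond web): d = 1.407216 cm → contributes +55.48966 cm⁴
Total I = 181.1753 cm⁴.
Radius of gyration: k = √(I/A) = √(181.1753 / 38.8) = 2.160895 cm.

k_y ≈ 2.1609 cm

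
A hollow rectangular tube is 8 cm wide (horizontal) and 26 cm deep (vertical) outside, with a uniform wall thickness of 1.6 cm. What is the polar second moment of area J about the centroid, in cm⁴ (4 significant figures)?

J ≈ 7876 cm⁴

Break the section into simple shapes (no overlaps), measuring from the bottom-left corner of the bounding box.
Outer rectangle: 8 × 26, A = 208 cm², y = 13 cm, Ī = 11717.3 cm⁴.
Inner void (subtracted): 4.8 × 22.8, A = 109.44 cm², y = 13 cm, Ī = 4740.94 cm⁴.
By symmetry the centroid is at mid-height, ȳ = 13 cm.
All pieces are centred on the centroidal x-axis, so I = ΣĪ (holes subtracted) = 6976.39 cm⁴.
Repeating about the centroidal y-axis gives I_y = 899.209 cm⁴.
Polar second moment: J = I_x + I_y = 7875.6 cm⁴.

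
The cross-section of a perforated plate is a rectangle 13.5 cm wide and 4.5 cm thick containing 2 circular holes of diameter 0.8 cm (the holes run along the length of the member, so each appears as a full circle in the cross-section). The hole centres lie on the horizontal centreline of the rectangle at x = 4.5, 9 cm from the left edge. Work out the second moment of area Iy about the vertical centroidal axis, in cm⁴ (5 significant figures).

Treat the section as a set of non-overlapping primitives; coordinates are from the bounding-box lower-left.
Plate: 13.5 × 4.5, A = 60.75 cm², x = 6.75 cm, Ī = 922.6406 cm⁴.
Hole 1 (subtracted): ⌀0.8, A = 0.5026548 cm², x = 4.5 cm, Ī = 0.02010619 cm⁴.
Hole 2 (subtracted): ⌀0.8, A = 0.5026548 cm², x = 9 cm, Ī = 0.02010619 cm⁴.
By symmetry the centroid is at mid-width, x̄ = 6.75 cm.
Transfer each piece to the vertical centroidal axis using Ī + A·d² with d = x − 6.75:
  plate: d = 0 cm → contributes +922.6406 cm⁴
  hole 1: d = -2.25 cm → contributes −2.564796 cm⁴
  hole 2: d = 2.25 cm → contributes −2.564796 cm⁴
Total I = 917.511 cm⁴.

Iy ≈ 917.51 cm⁴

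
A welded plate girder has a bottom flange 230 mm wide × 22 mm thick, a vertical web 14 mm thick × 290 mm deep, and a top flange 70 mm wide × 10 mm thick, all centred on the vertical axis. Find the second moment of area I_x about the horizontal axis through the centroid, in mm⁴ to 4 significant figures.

I_x ≈ 1.199 × 10⁸ mm⁴

Decompose the section into non-overlapping parts with the origin at the bottom-left of its bounding rectangle.
Bottom plate: 230 × 22, A = 5 060 mm², y = 11 mm, Ī = 204 087 mm⁴.
Web plate: 14 × 290, A = 4 060 mm², y = 167 mm, Ī = 28 453 833 mm⁴.
Top plate: 70 × 10, A = 700 mm², y = 317 mm, Ī = 5833.33 mm⁴.
Centroid: ȳ = ΣA·y / ΣA = 97.3096 mm.
Transfer each piece to the horizontal axis through the centroid using Ī + A·d² with d = y − 97.3096:
  bottom plate: d = -86.3096 mm → contributes +37 897 759 mm⁴
  web plate: d = 69.6904 mm → contributes +48 172 262 mm⁴
  top plate: d = 219.69 mm → contributes +33 790 552 mm⁴
Total I = 119 860 572 mm⁴.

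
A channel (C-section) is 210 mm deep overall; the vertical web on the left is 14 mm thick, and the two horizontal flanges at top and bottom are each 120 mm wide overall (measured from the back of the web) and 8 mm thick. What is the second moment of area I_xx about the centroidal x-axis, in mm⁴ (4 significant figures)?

Break the section into simple shapes (no overlaps), measuring from the bottom-left corner of the bounding box.
Web: 14 × 210, A = 2 940 mm², y = 105 mm, Ī = 10 804 500 mm⁴.
Top flange (beyond web): 106 × 8, A = 848 mm², y = 206 mm, Ī = 4522.67 mm⁴.
Bottom flange (beyond web): 106 × 8, A = 848 mm², y = 4 mm, Ī = 4522.67 mm⁴.
By symmetry the centroid is at mid-height, ȳ = 105 mm.
Transfer each piece to the centroidal x-axis using Ī + A·d² with d = y − 105:
  web: d = 0 mm → contributes +10 804 500 mm⁴
  top flange (beyond web): d = 101 mm → contributes +8 654 971 mm⁴
  bottom flange (beyond web): d = -101 mm → contributes +8 654 971 mm⁴
Total I = 28 114 441 mm⁴.

I_xx ≈ 2.811 × 10⁷ mm⁴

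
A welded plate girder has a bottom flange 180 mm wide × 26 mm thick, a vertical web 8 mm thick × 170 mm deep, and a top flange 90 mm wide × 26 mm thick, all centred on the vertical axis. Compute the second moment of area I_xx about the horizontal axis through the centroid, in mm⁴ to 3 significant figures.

Treat the section as a set of non-overlapping primitives; coordinates are from the bounding-box lower-left.
Bottom plate: 180 × 26, A = 4 680 mm², y = 13 mm, Ī = 263 640 mm⁴.
Web plate: 8 × 170, A = 1 360 mm², y = 111 mm, Ī = 3 275 333 mm⁴.
Top plate: 90 × 26, A = 2 340 mm², y = 209 mm, Ī = 131 820 mm⁴.
Centroid: ȳ = ΣA·y / ΣA = 83.635 mm.
Transfer each piece to the horizontal axis through the centroid using Ī + A·d² with d = y − 83.635:
  bottom plate: d = -70.635 mm → contributes +23 613 477 mm⁴
  web plate: d = 27.365 mm → contributes +4 293 772 mm⁴
  top plate: d = 125.37 mm → contributes +36 908 248 mm⁴
Total I = 64 815 496 mm⁴.

I_xx ≈ 6.48 × 10⁷ mm⁴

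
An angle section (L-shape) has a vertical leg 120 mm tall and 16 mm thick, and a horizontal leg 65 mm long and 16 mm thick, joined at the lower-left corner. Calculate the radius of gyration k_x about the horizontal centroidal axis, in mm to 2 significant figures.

Break the section into simple shapes (no overlaps), measuring from the bottom-left corner of the bounding box.
Vertical leg: 16 × 120, A = 1 920 mm², y = 60 mm, Ī = 2 304 000 mm⁴.
Horizontal leg (remainder): 49 × 16, A = 784 mm², y = 8 mm, Ī = 16 725 mm⁴.
Centroid: ȳ = ΣA·y / ΣA = 44.92 mm.
Transfer each piece to the horizontal centroidal axis using Ī + A·d² with d = y − 44.92:
  vertical leg: d = 15.08 mm → contributes +2 740 442 mm⁴
  horizontal leg (remainder): d = -36.92 mm → contributes +1 085 563 mm⁴
Total I = 3 826 005 mm⁴.
Radius of gyration: k = √(I/A) = √(3 826 005 / 2 704) = 37.62 mm.

k_x ≈ 38 mm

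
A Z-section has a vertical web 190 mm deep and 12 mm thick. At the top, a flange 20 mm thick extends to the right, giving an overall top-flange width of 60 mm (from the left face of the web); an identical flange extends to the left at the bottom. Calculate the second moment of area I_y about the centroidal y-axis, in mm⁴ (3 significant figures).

Split into non-overlapping primitives; take the origin at the lower-left of the bounding box.
Web: 12 × 190, A = 2 280 mm², x = 54 mm, Ī = 27 360 mm⁴.
Top flange (beyond web): 48 × 20, A = 960 mm², x = 84 mm, Ī = 184 320 mm⁴.
Bottom flange (beyond web): 48 × 20, A = 960 mm², x = 24 mm, Ī = 184 320 mm⁴.
Centroid: x̄ = ΣA·x / ΣA = 54 mm.
Transfer each piece to the centroidal y-axis using Ī + A·d² with d = x − 54:
  web: d = 0 mm → contributes +27 360 mm⁴
  top flange (beyond web): d = 30 mm → contributes +1 048 320 mm⁴
  bottom flange (beyond web): d = -30 mm → contributes +1 048 320 mm⁴
Total I = 2 124 000 mm⁴.

I_y ≈ 2.12 × 10⁶ mm⁴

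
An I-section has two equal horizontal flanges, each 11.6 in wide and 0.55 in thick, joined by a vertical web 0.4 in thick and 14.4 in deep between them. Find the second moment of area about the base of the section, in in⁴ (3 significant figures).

Break the section into simple shapes (no overlaps), measuring from the bottom-left corner of the bounding box.
Bottom flange: 11.6 × 0.55, A = 6.38 in², y = 0.275 in, Ī = 0.16083 in⁴.
Web: 0.4 × 14.4, A = 5.76 in², y = 7.75 in, Ī = 99.533 in⁴.
Top flange: 11.6 × 0.55, A = 6.38 in², y = 15.225 in, Ī = 0.16083 in⁴.
Transfer each piece to the base of the section using Ī + A·d² with d = y − 0:
  bottom flange: d = 0.275 in → contributes +0.64332 in⁴
  web: d = 7.75 in → contributes +445.49 in⁴
  top flange: d = 15.225 in → contributes +1 479 in⁴
Total I = 1925.2 in⁴.

I_base ≈ 1930 in⁴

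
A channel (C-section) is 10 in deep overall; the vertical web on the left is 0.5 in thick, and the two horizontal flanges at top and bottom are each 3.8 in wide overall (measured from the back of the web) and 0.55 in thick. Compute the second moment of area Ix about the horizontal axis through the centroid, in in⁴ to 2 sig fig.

Split into non-overlapping primitives; take the origin at the lower-left of the bounding box.
Web: 0.5 × 10, A = 5 in², y = 5 in, Ī = 41.67 in⁴.
Top flange (beyond web): 3.3 × 0.55, A = 1.815 in², y = 9.725 in, Ī = 0.04575 in⁴.
Bottom flange (beyond web): 3.3 × 0.55, A = 1.815 in², y = 0.275 in, Ī = 0.04575 in⁴.
By symmetry the centroid is at mid-height, ȳ = 5 in.
Transfer each piece to the horizontal axis through the centroid using Ī + A·d² with d = y − 5:
  web: d = 0 in → contributes +41.67 in⁴
  top flange (beyond web): d = 4.725 in → contributes +40.57 in⁴
  bottom flange (beyond web): d = -4.725 in → contributes +40.57 in⁴
Total I = 122.8 in⁴.

Ix ≈ 120 in⁴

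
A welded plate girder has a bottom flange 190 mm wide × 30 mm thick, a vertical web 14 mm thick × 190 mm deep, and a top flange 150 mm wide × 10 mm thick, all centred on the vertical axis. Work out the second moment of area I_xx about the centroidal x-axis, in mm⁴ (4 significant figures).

Break the section into simple shapes (no overlaps), measuring from the bottom-left corner of the bounding box.
Bottom plate: 190 × 30, A = 5 700 mm², y = 15 mm, Ī = 427 500 mm⁴.
Web plate: 14 × 190, A = 2 660 mm², y = 125 mm, Ī = 8 002 167 mm⁴.
Top plate: 150 × 10, A = 1 500 mm², y = 225 mm, Ī = 12 500 mm⁴.
Centroid: ȳ = ΣA·y / ΣA = 76.6227 mm.
Transfer each piece to the centroidal x-axis using Ī + A·d² with d = y − 76.6227:
  bottom plate: d = -61.6227 mm → contributes +22 072 448 mm⁴
  web plate: d = 48.3773 mm → contributes +14 227 528 mm⁴
  top plate: d = 148.377 mm → contributes +33 036 227 mm⁴
Total I = 69 336 203 mm⁴.

I_xx ≈ 6.934 × 10⁷ mm⁴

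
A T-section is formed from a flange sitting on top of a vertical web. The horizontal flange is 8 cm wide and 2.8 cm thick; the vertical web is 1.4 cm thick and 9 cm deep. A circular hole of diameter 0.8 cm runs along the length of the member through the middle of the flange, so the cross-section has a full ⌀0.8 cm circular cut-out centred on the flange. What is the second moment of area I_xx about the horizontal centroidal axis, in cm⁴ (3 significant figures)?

Decompose the section into non-overlapping parts with the origin at the bottom-left of its bounding rectangle.
Flange: 8 × 2.8, A = 22.4 cm², y = 10.4 cm, Ī = 14.635 cm⁴.
Web: 1.4 × 9, A = 12.6 cm², y = 4.5 cm, Ī = 85.05 cm⁴.
Hole (subtracted): ⌀0.8, A = 0.50265 cm², y = 10.4 cm, Ī = 0.020106 cm⁴.
Centroid: ȳ = ΣA·y / ΣA = 8.2451 cm.
Transfer each piece to the horizontal centroidal axis using Ī + A·d² with d = y − 8.2451:
  flange: d = 2.1549 cm → contributes +118.66 cm⁴
  web: d = -3.7451 cm → contributes +261.77 cm⁴
  hole: d = 2.1549 cm → contributes −2.3543 cm⁴
Total I = 378.07 cm⁴.

I_xx ≈ 378 cm⁴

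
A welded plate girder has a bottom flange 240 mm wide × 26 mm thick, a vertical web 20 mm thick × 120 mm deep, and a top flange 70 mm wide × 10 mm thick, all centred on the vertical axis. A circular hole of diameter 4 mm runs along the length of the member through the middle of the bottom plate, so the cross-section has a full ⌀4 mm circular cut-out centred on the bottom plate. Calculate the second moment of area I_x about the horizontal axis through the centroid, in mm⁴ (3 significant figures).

Decompose the section into non-overlapping parts with the origin at the bottom-left of its bounding rectangle.
Bottom plate: 240 × 26, A = 6 240 mm², y = 13 mm, Ī = 351 520 mm⁴.
Web plate: 20 × 120, A = 2 400 mm², y = 86 mm, Ī = 2 880 000 mm⁴.
Top plate: 70 × 10, A = 700 mm², y = 151 mm, Ī = 5833.3 mm⁴.
Hole (subtracted): ⌀4, A = 12.566 mm², y = 13 mm, Ī = 12.566 mm⁴.
Centroid: ȳ = ΣA·y / ΣA = 42.14 mm.
Transfer each piece to the horizontal axis through the centroid using Ī + A·d² with d = y − 42.14:
  bottom plate: d = -29.14 mm → contributes +5 650 096 mm⁴
  web plate: d = 43.86 mm → contributes +7 496 911 mm⁴
  top plate: d = 108.86 mm → contributes +8 301 206 mm⁴
  hole: d = -29.14 mm → contributes −10 683 mm⁴
Total I = 21 437 530 mm⁴.

I_x ≈ 2.14 × 10⁷ mm⁴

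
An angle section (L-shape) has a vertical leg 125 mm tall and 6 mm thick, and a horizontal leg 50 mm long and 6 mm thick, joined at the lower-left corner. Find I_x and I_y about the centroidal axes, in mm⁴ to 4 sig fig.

I_x ≈ 1.669 × 10⁶ mm⁴, I_y ≈ 1.669 × 10⁵ mm⁴

Split into non-overlapping primitives; take the origin at the lower-left of the bounding box.
Vertical leg: 6 × 125, A = 750 mm², y = 62.5 mm, Ī = 976 563 mm⁴.
Horizontal leg (remainder): 44 × 6, A = 264 mm², y = 3 mm, Ī = 792 mm⁴.
Centroid: ȳ = ΣA·y / ΣA = 47.0089 mm.
Transfer each piece to the centroidal x-axis using Ī + A·d² with d = y − 47.0089:
  vertical leg: d = 15.4911 mm → contributes +1 156 544 mm⁴
  horizontal leg (remainder): d = -44.0089 mm → contributes +512 102 mm⁴
Total I = 1 668 646 mm⁴.
For the y-axis: x̄ = 9.50888 mm.
Repeating about the centroidal y-axis gives I_y = 166 883 mm⁴.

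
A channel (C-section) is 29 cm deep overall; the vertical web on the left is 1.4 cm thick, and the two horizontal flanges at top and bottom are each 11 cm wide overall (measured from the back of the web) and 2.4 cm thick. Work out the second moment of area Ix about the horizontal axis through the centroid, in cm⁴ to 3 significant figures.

Treat the section as a set of non-overlapping primitives; coordinates are from the bounding-box lower-left.
Web: 1.4 × 29, A = 40.6 cm², y = 14.5 cm, Ī = 2845.4 cm⁴.
Top flange (beyond web): 9.6 × 2.4, A = 23.04 cm², y = 27.8 cm, Ī = 11.059 cm⁴.
Bottom flange (beyond web): 9.6 × 2.4, A = 23.04 cm², y = 1.2 cm, Ī = 11.059 cm⁴.
By symmetry the centroid is at mid-height, ȳ = 14.5 cm.
Transfer each piece to the horizontal axis through the centroid using Ī + A·d² with d = y − 14.5:
  web: d = 0 cm → contributes +2845.4 cm⁴
  top flange (beyond web): d = 13.3 cm → contributes +4086.6 cm⁴
  bottom flange (beyond web): d = -13.3 cm → contributes +4086.6 cm⁴
Total I = 11 019 cm⁴.

Ix ≈ 1.10 × 10⁴ cm⁴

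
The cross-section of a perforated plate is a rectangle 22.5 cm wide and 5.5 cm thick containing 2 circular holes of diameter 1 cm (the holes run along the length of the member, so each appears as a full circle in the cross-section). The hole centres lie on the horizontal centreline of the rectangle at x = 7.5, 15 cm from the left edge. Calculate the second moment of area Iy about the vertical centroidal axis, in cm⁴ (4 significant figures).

Split into non-overlapping primitives; take the origin at the lower-left of the bounding box.
Plate: 22.5 × 5.5, A = 123.75 cm², x = 11.25 cm, Ī = 5220.7 cm⁴.
Hole 1 (subtracted): ⌀1, A = 0.785398 cm², x = 7.5 cm, Ī = 0.0490874 cm⁴.
Hole 2 (subtracted): ⌀1, A = 0.785398 cm², x = 15 cm, Ī = 0.0490874 cm⁴.
By symmetry the centroid is at mid-width, x̄ = 11.25 cm.
Transfer each piece to the vertical centroidal axis using Ī + A·d² with d = x − 11.25:
  plate: d = 0 cm → contributes +5220.7 cm⁴
  hole 1: d = -3.75 cm → contributes −11.0937 cm⁴
  hole 2: d = 3.75 cm → contributes −11.0937 cm⁴
Total I = 5198.52 cm⁴.

Iy ≈ 5199 cm⁴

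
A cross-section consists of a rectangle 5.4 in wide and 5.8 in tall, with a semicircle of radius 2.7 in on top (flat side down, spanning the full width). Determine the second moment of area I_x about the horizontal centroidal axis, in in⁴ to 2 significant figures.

I_x ≈ 230 in⁴

Decompose the section into non-overlapping parts with the origin at the bottom-left of its bounding rectangle.
Rectangular body: 5.4 × 5.8, A = 31.32 in², y = 2.9 in, Ī = 87.8 in⁴.
Semicircular cap: semicircle r = 2.7, A = 11.45 in², y = 6.946 in, Ī = 5.833 in⁴.
Centroid: ȳ = ΣA·y / ΣA = 3.983 in.
Transfer each piece to the horizontal centroidal axis using Ī + A·d² with d = y − 3.983:
  rectangular body: d = -1.083 in → contributes +124.5 in⁴
  semicircular cap: d = 2.963 in → contributes +106.3 in⁴
Total I = 230.9 in⁴.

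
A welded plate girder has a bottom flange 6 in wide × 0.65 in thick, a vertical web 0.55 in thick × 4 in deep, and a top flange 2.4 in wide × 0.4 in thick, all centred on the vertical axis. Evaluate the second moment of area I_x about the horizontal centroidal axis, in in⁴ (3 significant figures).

Treat the section as a set of non-overlapping primitives; coordinates are from the bounding-box lower-left.
Bottom plate: 6 × 0.65, A = 3.9 in², y = 0.325 in, Ī = 0.13731 in⁴.
Web plate: 0.55 × 4, A = 2.2 in², y = 2.65 in, Ī = 2.9333 in⁴.
Top plate: 2.4 × 0.4, A = 0.96 in², y = 4.85 in, Ī = 0.0128 in⁴.
Centroid: ȳ = ΣA·y / ΣA = 1.6648 in.
Transfer each piece to the horizontal centroidal axis using Ī + A·d² with d = y − 1.6648:
  bottom plate: d = -1.3398 in → contributes +7.1381 in⁴
  web plate: d = 0.9852 in → contributes +5.0687 in⁴
  top plate: d = 3.1852 in → contributes +9.7525 in⁴
Total I = 21.959 in⁴.

I_x ≈ 22.0 in⁴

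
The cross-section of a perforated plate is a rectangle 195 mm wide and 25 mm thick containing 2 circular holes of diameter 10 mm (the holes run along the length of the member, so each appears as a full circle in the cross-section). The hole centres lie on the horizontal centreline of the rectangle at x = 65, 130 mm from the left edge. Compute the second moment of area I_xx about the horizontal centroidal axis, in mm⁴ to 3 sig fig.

I_xx ≈ 2.53 × 10⁵ mm⁴

Break the section into simple shapes (no overlaps), measuring from the bottom-left corner of the bounding box.
Plate: 195 × 25, A = 4 875 mm², y = 12.5 mm, Ī = 253 906 mm⁴.
Hole 1 (subtracted): ⌀10, A = 78.54 mm², y = 12.5 mm, Ī = 490.87 mm⁴.
Hole 2 (subtracted): ⌀10, A = 78.54 mm², y = 12.5 mm, Ī = 490.87 mm⁴.
By symmetry the centroid is at mid-height, ȳ = 12.5 mm.
All pieces are centred on the horizontal centroidal axis, so I = ΣĪ (holes subtracted) = 252 925 mm⁴.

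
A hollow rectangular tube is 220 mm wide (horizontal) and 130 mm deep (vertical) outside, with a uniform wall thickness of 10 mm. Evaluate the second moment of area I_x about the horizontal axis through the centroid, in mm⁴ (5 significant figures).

I_x ≈ 1.8095 × 10⁷ mm⁴

Decompose the section into non-overlapping parts with the origin at the bottom-left of its bounding rectangle.
Outer rectangle: 220 × 130, A = 28 600 mm², y = 65 mm, Ī = 40 278 333 mm⁴.
Inner void (subtracted): 200 × 110, A = 22 000 mm², y = 65 mm, Ī = 22 183 333 mm⁴.
By symmetry the centroid is at mid-height, ȳ = 65 mm.
All pieces are centred on the horizontal axis through the centroid, so I = ΣĪ (holes subtracted) = 18 095 000 mm⁴.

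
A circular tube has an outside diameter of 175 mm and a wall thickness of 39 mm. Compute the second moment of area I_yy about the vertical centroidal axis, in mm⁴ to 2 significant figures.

I_yy ≈ 4.2 × 10⁷ mm⁴

Split into non-overlapping primitives; take the origin at the lower-left of the bounding box.
Outer circle: ⌀175, A = 24 053 mm², x = 87.5 mm, Ī = 46 038 598 mm⁴.
Bore (subtracted): ⌀97, A = 7 390 mm², x = 87.5 mm, Ī = 4 345 671 mm⁴.
By symmetry the centroid is at mid-width, x̄ = 87.5 mm.
All pieces are centred on the vertical centroidal axis, so I = ΣĪ (holes subtracted) = 41 692 927 mm⁴.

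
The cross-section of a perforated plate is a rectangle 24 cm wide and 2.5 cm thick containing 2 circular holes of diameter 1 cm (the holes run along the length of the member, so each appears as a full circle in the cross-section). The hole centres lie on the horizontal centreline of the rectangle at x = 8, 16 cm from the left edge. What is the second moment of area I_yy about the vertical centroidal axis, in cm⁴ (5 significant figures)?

I_yy ≈ 2854.8 cm⁴

Split into non-overlapping primitives; take the origin at the lower-left of the bounding box.
Plate: 24 × 2.5, A = 60 cm², x = 12 cm, Ī = 2 880 cm⁴.
Hole 1 (subtracted): ⌀1, A = 0.7853982 cm², x = 8 cm, Ī = 0.04908739 cm⁴.
Hole 2 (subtracted): ⌀1, A = 0.7853982 cm², x = 16 cm, Ī = 0.04908739 cm⁴.
By symmetry the centroid is at mid-width, x̄ = 12 cm.
Transfer each piece to the vertical centroidal axis using Ī + A·d² with d = x − 12:
  plate: d = 0 cm → contributes +2 880 cm⁴
  hole 1: d = -4 cm → contributes −12.61546 cm⁴
  hole 2: d = 4 cm → contributes −12.61546 cm⁴
Total I = 2854.769 cm⁴.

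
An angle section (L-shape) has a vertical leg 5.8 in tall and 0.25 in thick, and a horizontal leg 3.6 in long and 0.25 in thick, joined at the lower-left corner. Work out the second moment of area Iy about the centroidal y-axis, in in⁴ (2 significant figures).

Break the section into simple shapes (no overlaps), measuring from the bottom-left corner of the bounding box.
Vertical leg: 0.25 × 5.8, A = 1.45 in², x = 0.125 in, Ī = 0.007552 in⁴.
Horizontal leg (remainder): 3.35 × 0.25, A = 0.8375 in², x = 1.925 in, Ī = 0.7832 in⁴.
Centroid: x̄ = ΣA·x / ΣA = 0.784 in.
Transfer each piece to the centroidal y-axis using Ī + A·d² with d = x − 0.784:
  vertical leg: d = -0.659 in → contributes +0.6373 in⁴
  horizontal leg (remainder): d = 1.141 in → contributes +1.874 in⁴
Total I = 2.511 in⁴.

Iy ≈ 2.5 in⁴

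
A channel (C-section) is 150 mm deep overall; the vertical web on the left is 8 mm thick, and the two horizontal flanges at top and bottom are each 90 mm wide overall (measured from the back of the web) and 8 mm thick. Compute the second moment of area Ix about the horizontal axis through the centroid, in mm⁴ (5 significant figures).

Ix ≈ 8.8708 × 10⁶ mm⁴

Treat the section as a set of non-overlapping primitives; coordinates are from the bounding-box lower-left.
Web: 8 × 150, A = 1 200 mm², y = 75 mm, Ī = 2 250 000 mm⁴.
Top flange (beyond web): 82 × 8, A = 656 mm², y = 146 mm, Ī = 3498.667 mm⁴.
Bottom flange (beyond web): 82 × 8, A = 656 mm², y = 4 mm, Ī = 3498.667 mm⁴.
By symmetry the centroid is at mid-height, ȳ = 75 mm.
Transfer each piece to the horizontal axis through the centroid using Ī + A·d² with d = y − 75:
  web: d = 0 mm → contributes +2 250 000 mm⁴
  top flange (beyond web): d = 71 mm → contributes +3 310 395 mm⁴
  bottom flange (beyond web): d = -71 mm → contributes +3 310 395 mm⁴
Total I = 8 870 789 mm⁴.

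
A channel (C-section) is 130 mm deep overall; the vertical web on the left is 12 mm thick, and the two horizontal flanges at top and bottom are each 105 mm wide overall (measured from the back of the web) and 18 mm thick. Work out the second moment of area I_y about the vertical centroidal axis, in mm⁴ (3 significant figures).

I_y ≈ 5.36 × 10⁶ mm⁴

Break the section into simple shapes (no overlaps), measuring from the bottom-left corner of the bounding box.
Web: 12 × 130, A = 1 560 mm², x = 6 mm, Ī = 18 720 mm⁴.
Top flange (beyond web): 93 × 18, A = 1 674 mm², x = 58.5 mm, Ī = 1 206 536 mm⁴.
Bottom flange (beyond web): 93 × 18, A = 1 674 mm², x = 58.5 mm, Ī = 1 206 536 mm⁴.
Centroid: x̄ = ΣA·x / ΣA = 41.813 mm.
Transfer each piece to the vertical centroidal axis using Ī + A·d² with d = x − 41.813:
  web: d = -35.813 mm → contributes +2 019 526 mm⁴
  top flange (beyond web): d = 16.687 mm → contributes +1 672 673 mm⁴
  bottom flange (beyond web): d = 16.687 mm → contributes +1 672 673 mm⁴
Total I = 5 364 872 mm⁴.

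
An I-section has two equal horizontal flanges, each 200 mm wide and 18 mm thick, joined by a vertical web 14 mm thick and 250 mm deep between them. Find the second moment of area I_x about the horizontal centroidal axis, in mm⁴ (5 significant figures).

Break the section into simple shapes (no overlaps), measuring from the bottom-left corner of the bounding box.
Bottom flange: 200 × 18, A = 3 600 mm², y = 9 mm, Ī = 97 200 mm⁴.
Web: 14 × 250, A = 3 500 mm², y = 143 mm, Ī = 18 229 167 mm⁴.
Top flange: 200 × 18, A = 3 600 mm², y = 277 mm, Ī = 97 200 mm⁴.
By symmetry the centroid is at mid-height, ȳ = 143 mm.
Transfer each piece to the horizontal centroidal axis using Ī + A·d² with d = y − 143:
  bottom flange: d = -134 mm → contributes +64 738 800 mm⁴
  web: d = 0 mm → contributes +18 229 167 mm⁴
  top flange: d = 134 mm → contributes +64 738 800 mm⁴
Total I = 147 706 767 mm⁴.

I_x ≈ 1.4771 × 10⁸ mm⁴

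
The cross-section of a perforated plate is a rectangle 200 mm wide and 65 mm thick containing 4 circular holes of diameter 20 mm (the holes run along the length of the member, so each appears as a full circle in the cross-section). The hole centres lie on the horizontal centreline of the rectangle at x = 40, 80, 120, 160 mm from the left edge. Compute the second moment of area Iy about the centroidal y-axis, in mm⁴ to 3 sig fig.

Iy ≈ 4.08 × 10⁷ mm⁴

Treat the section as a set of non-overlapping primitives; coordinates are from the bounding-box lower-left.
Plate: 200 × 65, A = 13 000 mm², x = 100 mm, Ī = 43 333 333 mm⁴.
Hole 1 (subtracted): ⌀20, A = 314.16 mm², x = 40 mm, Ī = 7 854 mm⁴.
Hole 2 (subtracted): ⌀20, A = 314.16 mm², x = 80 mm, Ī = 7 854 mm⁴.
Hole 3 (subtracted): ⌀20, A = 314.16 mm², x = 120 mm, Ī = 7 854 mm⁴.
Hole 4 (subtracted): ⌀20, A = 314.16 mm², x = 160 mm, Ī = 7 854 mm⁴.
By symmetry the centroid is at mid-width, x̄ = 100 mm.
Transfer each piece to the centroidal y-axis using Ī + A·d² with d = x − 100:
  plate: d = 0 mm → contributes +43 333 333 mm⁴
  hole 1: d = -60 mm → contributes −1 138 827 mm⁴
  hole 2: d = -20 mm → contributes −133 518 mm⁴
  hole 3: d = 20 mm → contributes −133 518 mm⁴
  hole 4: d = 60 mm → contributes −1 138 827 mm⁴
Total I = 40 788 643 mm⁴.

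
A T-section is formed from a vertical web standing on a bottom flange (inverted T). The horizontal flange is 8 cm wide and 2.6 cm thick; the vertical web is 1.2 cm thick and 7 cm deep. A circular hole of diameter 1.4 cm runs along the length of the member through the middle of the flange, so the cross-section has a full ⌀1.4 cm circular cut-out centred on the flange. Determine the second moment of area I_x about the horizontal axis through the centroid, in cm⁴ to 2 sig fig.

Treat the section as a set of non-overlapping primitives; coordinates are from the bounding-box lower-left.
Flange: 8 × 2.6, A = 20.8 cm², y = 1.3 cm, Ī = 11.72 cm⁴.
Web: 1.2 × 7, A = 8.4 cm², y = 6.1 cm, Ī = 34.3 cm⁴.
Hole (subtracted): ⌀1.4, A = 1.539 cm², y = 1.3 cm, Ī = 0.1886 cm⁴.
Centroid: ȳ = ΣA·y / ΣA = 2.758 cm.
Transfer each piece to the horizontal axis through the centroid using Ī + A·d² with d = y − 2.758:
  flange: d = -1.458 cm → contributes +55.91 cm⁴
  web: d = 3.342 cm → contributes +128.1 cm⁴
  hole: d = -1.458 cm → contributes −3.459 cm⁴
Total I = 180.6 cm⁴.

I_x ≈ 180 cm⁴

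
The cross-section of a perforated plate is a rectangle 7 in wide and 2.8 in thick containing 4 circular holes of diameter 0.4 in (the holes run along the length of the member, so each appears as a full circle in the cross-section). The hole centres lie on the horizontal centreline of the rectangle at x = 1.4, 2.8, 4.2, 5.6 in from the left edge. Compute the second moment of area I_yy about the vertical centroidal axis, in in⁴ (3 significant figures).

Split into non-overlapping primitives; take the origin at the lower-left of the bounding box.
Plate: 7 × 2.8, A = 19.6 in², x = 3.5 in, Ī = 80.033 in⁴.
Hole 1 (subtracted): ⌀0.4, A = 0.12566 in², x = 1.4 in, Ī = 0.0012566 in⁴.
Hole 2 (subtracted): ⌀0.4, A = 0.12566 in², x = 2.8 in, Ī = 0.0012566 in⁴.
Hole 3 (subtracted): ⌀0.4, A = 0.12566 in², x = 4.2 in, Ī = 0.0012566 in⁴.
Hole 4 (subtracted): ⌀0.4, A = 0.12566 in², x = 5.6 in, Ī = 0.0012566 in⁴.
By symmetry the centroid is at mid-width, x̄ = 3.5 in.
Transfer each piece to the vertical centroidal axis using Ī + A·d² with d = x − 3.5:
  plate: d = 0 in → contributes +80.033 in⁴
  hole 1: d = -2.1 in → contributes −0.55543 in⁴
  hole 2: d = -0.7 in → contributes −0.062832 in⁴
  hole 3: d = 0.7 in → contributes −0.062832 in⁴
  hole 4: d = 2.1 in → contributes −0.55543 in⁴
Total I = 78.797 in⁴.

I_yy ≈ 78.8 in⁴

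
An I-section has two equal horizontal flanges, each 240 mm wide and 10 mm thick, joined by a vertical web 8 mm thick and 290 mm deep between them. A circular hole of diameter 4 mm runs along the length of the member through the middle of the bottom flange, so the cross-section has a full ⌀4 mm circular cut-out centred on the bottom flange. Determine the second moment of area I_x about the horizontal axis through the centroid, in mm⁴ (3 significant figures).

I_x ≈ 1.24 × 10⁸ mm⁴

Split into non-overlapping primitives; take the origin at the lower-left of the bounding box.
Bottom flange: 240 × 10, A = 2 400 mm², y = 5 mm, Ī = 20 000 mm⁴.
Web: 8 × 290, A = 2 320 mm², y = 155 mm, Ī = 16 259 333 mm⁴.
Top flange: 240 × 10, A = 2 400 mm², y = 305 mm, Ī = 20 000 mm⁴.
Hole (subtracted): ⌀4, A = 12.566 mm², y = 5 mm, Ī = 12.566 mm⁴.
Centroid: ȳ = ΣA·y / ΣA = 155.27 mm.
Transfer each piece to the horizontal axis through the centroid using Ī + A·d² with d = y − 155.27:
  bottom flange: d = -150.27 mm → contributes +54 211 119 mm⁴
  web: d = -0.26521 mm → contributes +16 259 497 mm⁴
  top flange: d = 149.73 mm → contributes +53 829 218 mm⁴
  hole: d = -150.27 mm → contributes −283 757 mm⁴
Total I = 124 016 078 mm⁴.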